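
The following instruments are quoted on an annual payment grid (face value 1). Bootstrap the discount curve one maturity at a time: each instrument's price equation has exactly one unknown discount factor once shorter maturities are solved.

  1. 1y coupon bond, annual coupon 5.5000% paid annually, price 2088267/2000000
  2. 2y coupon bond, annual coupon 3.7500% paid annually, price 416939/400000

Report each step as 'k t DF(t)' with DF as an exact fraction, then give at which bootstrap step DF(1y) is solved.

step 1 [1y] bond c/1=11/200: DF=(2088267/2000000 − 11/200·(0))/(1+11/200) = 9897/10000 ≈ 0.989700
step 2 [2y] bond c/1=3/80: DF=(416939/400000 − 3/80·(0.989700))/(1+3/80) = 9689/10000 ≈ 0.968900

1 1 9897/10000
2 2 9689/10000
DF(1y) is solved at step 1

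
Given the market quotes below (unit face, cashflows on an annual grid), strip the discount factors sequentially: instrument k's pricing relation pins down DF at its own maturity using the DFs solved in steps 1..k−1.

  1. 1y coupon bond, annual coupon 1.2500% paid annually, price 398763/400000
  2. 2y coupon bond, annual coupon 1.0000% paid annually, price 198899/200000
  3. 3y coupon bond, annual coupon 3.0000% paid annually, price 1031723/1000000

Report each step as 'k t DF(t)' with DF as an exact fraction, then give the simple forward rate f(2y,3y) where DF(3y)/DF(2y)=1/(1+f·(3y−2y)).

1 1 4923/5000
2 2 9749/10000
3 3 4723/5000
f(2y,3y) = ((9749/10000)/(4723/5000) − 1)/(1) = 303/9446 ≈ 3.2077%

step 1 [1y] bond c/1=1/80: DF=(398763/400000 − 1/80·(0))/(1+1/80) = 4923/5000 ≈ 0.984600
step 2 [2y] bond c/1=1/100: DF=(198899/200000 − 1/100·(0.984600))/(1+1/100) = 9749/10000 ≈ 0.974900
step 3 [3y] bond c/1=3/100: DF=(1031723/1000000 − 3/100·(0.984600+0.974900))/(1+3/100) = 4723/5000 ≈ 0.944600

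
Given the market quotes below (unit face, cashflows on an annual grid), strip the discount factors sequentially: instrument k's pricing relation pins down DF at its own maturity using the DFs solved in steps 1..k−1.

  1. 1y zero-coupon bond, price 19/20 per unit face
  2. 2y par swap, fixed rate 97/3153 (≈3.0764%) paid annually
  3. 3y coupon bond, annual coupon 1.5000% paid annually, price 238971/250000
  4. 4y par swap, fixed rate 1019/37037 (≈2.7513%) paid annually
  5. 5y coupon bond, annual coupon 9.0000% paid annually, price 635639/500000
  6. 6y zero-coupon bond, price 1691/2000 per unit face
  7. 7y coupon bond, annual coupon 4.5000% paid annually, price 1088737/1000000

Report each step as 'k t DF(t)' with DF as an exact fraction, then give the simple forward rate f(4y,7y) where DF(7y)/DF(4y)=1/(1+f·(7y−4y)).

step 1 [1y] zero: DF = P = 19/20 ≈ 0.950000
step 2 [2y] swap r/1=97/3153: DF=(1 − 97/3153·(0.950000))/(1+97/3153) = 4709/5000 ≈ 0.941800
step 3 [3y] bond c/1=3/200: DF=(238971/250000 − 3/200·(0.950000+0.941800))/(1+3/200) = 4569/5000 ≈ 0.913800
step 4 [4y] swap r/1=1019/37037: DF=(1 − 1019/37037·(0.950000+0.941800+0.913800))/(1+1019/37037) = 8981/10000 ≈ 0.898100
step 5 [5y] bond c/1=9/100: DF=(635639/500000 − 9/100·(0.950000+0.941800+0.913800+0.898100))/(1+9/100) = 1721/2000 ≈ 0.860500
step 6 [6y] zero: DF = P = 1691/2000 ≈ 0.845500
step 7 [7y] bond c/1=9/200: DF=(1088737/1000000 − 9/200·(0.950000+0.941800+0.913800+0.898100+0.860500+0.845500))/(1+9/200) = 8089/10000 ≈ 0.808900

1 1 19/20
2 2 4709/5000
3 3 4569/5000
4 4 8981/10000
5 5 1721/2000
6 6 1691/2000
7 7 8089/10000
f(4y,7y) = ((8981/10000)/(8089/10000) − 1)/(3) = 892/24267 ≈ 3.6758%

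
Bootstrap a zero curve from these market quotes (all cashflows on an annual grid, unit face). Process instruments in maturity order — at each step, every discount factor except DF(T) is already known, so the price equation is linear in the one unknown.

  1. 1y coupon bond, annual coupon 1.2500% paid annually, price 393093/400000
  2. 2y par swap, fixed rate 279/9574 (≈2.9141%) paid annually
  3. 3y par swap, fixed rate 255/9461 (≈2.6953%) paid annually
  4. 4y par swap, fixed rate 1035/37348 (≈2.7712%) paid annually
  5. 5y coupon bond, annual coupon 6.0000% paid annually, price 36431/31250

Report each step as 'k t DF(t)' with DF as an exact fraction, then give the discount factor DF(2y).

step 1 [1y] bond c/1=1/80: DF=(393093/400000 − 1/80·(0))/(1+1/80) = 4853/5000 ≈ 0.970600
step 2 [2y] swap r/1=279/9574: DF=(1 − 279/9574·(0.970600))/(1+279/9574) = 4721/5000 ≈ 0.944200
step 3 [3y] swap r/1=255/9461: DF=(1 − 255/9461·(0.970600+0.944200))/(1+255/9461) = 1847/2000 ≈ 0.923500
step 4 [4y] swap r/1=1035/37348: DF=(1 − 1035/37348·(0.970600+0.944200+0.923500))/(1+1035/37348) = 1793/2000 ≈ 0.896500
step 5 [5y] bond c/1=3/50: DF=(36431/31250 − 3/50·(0.970600+0.944200+0.923500+0.896500))/(1+3/50) = 2221/2500 ≈ 0.888400

1 1 4853/5000
2 2 4721/5000
3 3 1847/2000
4 4 1793/2000
5 5 2221/2500
DF(2y) = 4721/5000 ≈ 0.944200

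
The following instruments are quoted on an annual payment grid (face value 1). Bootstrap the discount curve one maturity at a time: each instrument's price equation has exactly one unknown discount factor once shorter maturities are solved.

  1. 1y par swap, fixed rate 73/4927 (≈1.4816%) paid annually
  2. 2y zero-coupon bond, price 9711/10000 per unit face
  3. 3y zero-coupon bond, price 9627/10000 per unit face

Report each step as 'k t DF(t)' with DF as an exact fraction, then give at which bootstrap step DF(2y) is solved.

1 1 4927/5000
2 2 9711/10000
3 3 9627/10000
DF(2y) is solved at step 2

step 1 [1y] swap r/1=73/4927: DF=(1 − 73/4927·(0))/(1+73/4927) = 4927/5000 ≈ 0.985400
step 2 [2y] zero: DF = P = 9711/10000 ≈ 0.971100
step 3 [3y] zero: DF = P = 9627/10000 ≈ 0.962700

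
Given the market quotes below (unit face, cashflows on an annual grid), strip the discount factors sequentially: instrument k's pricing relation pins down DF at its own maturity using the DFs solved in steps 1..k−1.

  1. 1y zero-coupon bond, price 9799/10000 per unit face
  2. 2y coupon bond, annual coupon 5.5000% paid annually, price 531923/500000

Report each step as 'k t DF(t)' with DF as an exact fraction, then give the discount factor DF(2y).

1 1 9799/10000
2 2 9573/10000
DF(2y) = 9573/10000 ≈ 0.957300

step 1 [1y] zero: DF = P = 9799/10000 ≈ 0.979900
step 2 [2y] bond c/1=11/200: DF=(531923/500000 − 11/200·(0.979900))/(1+11/200) = 9573/10000 ≈ 0.957300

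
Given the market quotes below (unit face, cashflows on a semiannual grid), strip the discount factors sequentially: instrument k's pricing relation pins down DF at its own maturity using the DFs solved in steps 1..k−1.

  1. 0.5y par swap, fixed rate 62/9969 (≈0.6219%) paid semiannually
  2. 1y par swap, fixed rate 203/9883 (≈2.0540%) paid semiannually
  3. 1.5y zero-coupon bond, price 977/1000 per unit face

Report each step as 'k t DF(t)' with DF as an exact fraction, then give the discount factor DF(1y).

step 1 [0.5y] swap r/2=31/9969: DF=(1 − 31/9969·(0))/(1+31/9969) = 9969/10000 ≈ 0.996900
step 2 [1y] swap r/2=203/19766: DF=(1 − 203/19766·(0.996900))/(1+203/19766) = 9797/10000 ≈ 0.979700
step 3 [1.5y] zero: DF = P = 977/1000 ≈ 0.977000

1 1/2 9969/10000
2 1 9797/10000
3 3/2 977/1000
DF(1y) = 9797/10000 ≈ 0.979700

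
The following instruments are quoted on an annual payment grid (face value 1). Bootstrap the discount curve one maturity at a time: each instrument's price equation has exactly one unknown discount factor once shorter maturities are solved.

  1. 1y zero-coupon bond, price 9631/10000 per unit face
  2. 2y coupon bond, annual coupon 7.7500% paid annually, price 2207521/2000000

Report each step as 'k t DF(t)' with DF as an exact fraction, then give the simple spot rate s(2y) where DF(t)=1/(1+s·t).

step 1 [1y] zero: DF = P = 9631/10000 ≈ 0.963100
step 2 [2y] bond c/1=31/400: DF=(2207521/2000000 − 31/400·(0.963100))/(1+31/400) = 9551/10000 ≈ 0.955100

1 1 9631/10000
2 2 9551/10000
s(2y) = (1/(9551/10000) − 1)/(2) = 449/19102 ≈ 2.3505%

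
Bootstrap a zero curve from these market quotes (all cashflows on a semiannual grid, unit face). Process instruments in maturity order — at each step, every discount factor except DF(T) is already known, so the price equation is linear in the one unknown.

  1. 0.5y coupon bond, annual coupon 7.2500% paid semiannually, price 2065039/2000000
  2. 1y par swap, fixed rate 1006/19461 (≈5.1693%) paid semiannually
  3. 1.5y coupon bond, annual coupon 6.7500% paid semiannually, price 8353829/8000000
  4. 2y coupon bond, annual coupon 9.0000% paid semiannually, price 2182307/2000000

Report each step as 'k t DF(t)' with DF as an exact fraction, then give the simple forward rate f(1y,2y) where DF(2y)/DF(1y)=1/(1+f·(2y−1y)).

step 1 [0.5y] bond c/2=29/800: DF=(2065039/2000000 − 29/800·(0))/(1+29/800) = 2491/2500 ≈ 0.996400
step 2 [1y] swap r/2=503/19461: DF=(1 − 503/19461·(0.996400))/(1+503/19461) = 9497/10000 ≈ 0.949700
step 3 [1.5y] bond c/2=27/800: DF=(8353829/8000000 − 27/800·(0.996400+0.949700))/(1+27/800) = 4733/5000 ≈ 0.946600
step 4 [2y] bond c/2=9/200: DF=(2182307/2000000 − 9/200·(0.996400+0.949700+0.946600))/(1+9/200) = 2299/2500 ≈ 0.919600

1 1/2 2491/2500
2 1 9497/10000
3 3/2 4733/5000
4 2 2299/2500
f(1y,2y) = ((9497/10000)/(2299/2500) − 1)/(1) = 301/9196 ≈ 3.2732%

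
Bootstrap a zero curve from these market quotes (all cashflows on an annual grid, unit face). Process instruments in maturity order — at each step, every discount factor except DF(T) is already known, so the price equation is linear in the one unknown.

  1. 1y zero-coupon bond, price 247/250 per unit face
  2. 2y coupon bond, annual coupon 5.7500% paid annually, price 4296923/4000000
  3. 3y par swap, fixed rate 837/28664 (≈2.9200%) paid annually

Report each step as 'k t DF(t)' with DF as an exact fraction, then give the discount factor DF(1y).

step 1 [1y] zero: DF = P = 247/250 ≈ 0.988000
step 2 [2y] bond c/1=23/400: DF=(4296923/4000000 − 23/400·(0.988000))/(1+23/400) = 9621/10000 ≈ 0.962100
step 3 [3y] swap r/1=837/28664: DF=(1 − 837/28664·(0.988000+0.962100))/(1+837/28664) = 9163/10000 ≈ 0.916300

1 1 247/250
2 2 9621/10000
3 3 9163/10000
DF(1y) = 247/250 ≈ 0.988000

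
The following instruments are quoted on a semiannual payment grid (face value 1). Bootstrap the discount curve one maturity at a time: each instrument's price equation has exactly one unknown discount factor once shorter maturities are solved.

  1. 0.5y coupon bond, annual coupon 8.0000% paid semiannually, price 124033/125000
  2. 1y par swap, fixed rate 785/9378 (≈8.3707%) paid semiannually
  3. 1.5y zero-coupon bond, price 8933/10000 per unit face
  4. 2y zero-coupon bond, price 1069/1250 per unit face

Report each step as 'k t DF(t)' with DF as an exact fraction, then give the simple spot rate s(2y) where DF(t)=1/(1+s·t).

1 1/2 9541/10000
2 1 1843/2000
3 3/2 8933/10000
4 2 1069/1250
s(2y) = (1/(1069/1250) − 1)/(2) = 181/2138 ≈ 8.4659%

step 1 [0.5y] bond c/2=1/25: DF=(124033/125000 − 1/25·(0))/(1+1/25) = 9541/10000 ≈ 0.954100
step 2 [1y] swap r/2=785/18756: DF=(1 − 785/18756·(0.954100))/(1+785/18756) = 1843/2000 ≈ 0.921500
step 3 [1.5y] zero: DF = P = 8933/10000 ≈ 0.893300
step 4 [2y] zero: DF = P = 1069/1250 ≈ 0.855200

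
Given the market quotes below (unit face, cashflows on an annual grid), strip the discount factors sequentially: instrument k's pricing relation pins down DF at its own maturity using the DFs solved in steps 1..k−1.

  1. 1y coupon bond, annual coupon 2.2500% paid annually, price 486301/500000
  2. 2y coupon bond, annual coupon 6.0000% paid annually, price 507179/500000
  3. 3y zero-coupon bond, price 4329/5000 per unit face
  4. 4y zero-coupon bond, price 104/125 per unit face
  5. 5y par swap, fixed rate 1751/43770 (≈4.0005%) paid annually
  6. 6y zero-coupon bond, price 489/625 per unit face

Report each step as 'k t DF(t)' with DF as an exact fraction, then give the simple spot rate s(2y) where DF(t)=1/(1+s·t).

1 1 1189/1250
2 2 9031/10000
3 3 4329/5000
4 4 104/125
5 5 8249/10000
6 6 489/625
s(2y) = (1/(9031/10000) − 1)/(2) = 969/18062 ≈ 5.3649%

step 1 [1y] bond c/1=9/400: DF=(486301/500000 − 9/400·(0))/(1+9/400) = 1189/1250 ≈ 0.951200
step 2 [2y] bond c/1=3/50: DF=(507179/500000 − 3/50·(0.951200))/(1+3/50) = 9031/10000 ≈ 0.903100
step 3 [3y] zero: DF = P = 4329/5000 ≈ 0.865800
step 4 [4y] zero: DF = P = 104/125 ≈ 0.832000
step 5 [5y] swap r/1=1751/43770: DF=(1 − 1751/43770·(0.951200+0.903100+0.865800+0.832000))/(1+1751/43770) = 8249/10000 ≈ 0.824900
step 6 [6y] zero: DF = P = 489/625 ≈ 0.782400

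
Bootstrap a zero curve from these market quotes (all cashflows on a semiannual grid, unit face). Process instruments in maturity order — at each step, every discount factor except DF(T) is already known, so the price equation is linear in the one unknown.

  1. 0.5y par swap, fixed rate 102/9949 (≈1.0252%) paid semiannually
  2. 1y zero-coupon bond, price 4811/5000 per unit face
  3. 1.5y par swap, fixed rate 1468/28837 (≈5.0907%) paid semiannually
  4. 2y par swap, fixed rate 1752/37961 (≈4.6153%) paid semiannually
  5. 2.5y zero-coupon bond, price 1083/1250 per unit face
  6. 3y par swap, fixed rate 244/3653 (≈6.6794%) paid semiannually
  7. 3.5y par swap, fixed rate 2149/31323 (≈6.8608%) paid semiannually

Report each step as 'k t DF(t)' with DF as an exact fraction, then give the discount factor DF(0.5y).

1 1/2 9949/10000
2 1 4811/5000
3 3/2 4633/5000
4 2 2281/2500
5 5/2 1083/1250
6 3 817/1000
7 7/2 7851/10000
DF(0.5y) = 9949/10000 ≈ 0.994900

step 1 [0.5y] swap r/2=51/9949: DF=(1 − 51/9949·(0))/(1+51/9949) = 9949/10000 ≈ 0.994900
step 2 [1y] zero: DF = P = 4811/5000 ≈ 0.962200
step 3 [1.5y] swap r/2=734/28837: DF=(1 − 734/28837·(0.994900+0.962200))/(1+734/28837) = 4633/5000 ≈ 0.926600
step 4 [2y] swap r/2=876/37961: DF=(1 − 876/37961·(0.994900+0.962200+0.926600))/(1+876/37961) = 2281/2500 ≈ 0.912400
step 5 [2.5y] zero: DF = P = 1083/1250 ≈ 0.866400
step 6 [3y] swap r/2=122/3653: DF=(1 − 122/3653·(0.994900+0.962200+0.926600+0.912400+0.866400))/(1+122/3653) = 817/1000 ≈ 0.817000
step 7 [3.5y] swap r/2=2149/62646: DF=(1 − 2149/62646·(0.994900+0.962200+0.926600+0.912400+0.866400+0.817000))/(1+2149/62646) = 7851/10000 ≈ 0.785100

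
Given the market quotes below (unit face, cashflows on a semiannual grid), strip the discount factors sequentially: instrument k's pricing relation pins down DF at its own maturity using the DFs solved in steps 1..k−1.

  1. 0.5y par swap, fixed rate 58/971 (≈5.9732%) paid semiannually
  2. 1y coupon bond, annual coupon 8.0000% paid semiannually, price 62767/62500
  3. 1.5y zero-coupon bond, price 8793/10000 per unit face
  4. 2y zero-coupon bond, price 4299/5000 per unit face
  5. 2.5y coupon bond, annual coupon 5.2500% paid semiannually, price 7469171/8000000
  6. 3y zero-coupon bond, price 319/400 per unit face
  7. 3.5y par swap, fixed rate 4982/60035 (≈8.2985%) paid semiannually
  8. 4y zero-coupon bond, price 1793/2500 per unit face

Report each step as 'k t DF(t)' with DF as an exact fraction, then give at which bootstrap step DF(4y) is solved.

1 1/2 971/1000
2 1 9283/10000
3 3/2 8793/10000
4 2 4299/5000
5 5/2 8167/10000
6 3 319/400
7 7/2 7509/10000
8 4 1793/2500
DF(4y) is solved at step 8

step 1 [0.5y] swap r/2=29/971: DF=(1 − 29/971·(0))/(1+29/971) = 971/1000 ≈ 0.971000
step 2 [1y] bond c/2=1/25: DF=(62767/62500 − 1/25·(0.971000))/(1+1/25) = 9283/10000 ≈ 0.928300
step 3 [1.5y] zero: DF = P = 8793/10000 ≈ 0.879300
step 4 [2y] zero: DF = P = 4299/5000 ≈ 0.859800
step 5 [2.5y] bond c/2=21/800: DF=(7469171/8000000 − 21/800·(0.971000+0.928300+0.879300+0.859800))/(1+21/800) = 8167/10000 ≈ 0.816700
step 6 [3y] zero: DF = P = 319/400 ≈ 0.797500
step 7 [3.5y] swap r/2=2491/60035: DF=(1 − 2491/60035·(0.971000+0.928300+0.879300+0.859800+0.816700+0.797500))/(1+2491/60035) = 7509/10000 ≈ 0.750900
step 8 [4y] zero: DF = P = 1793/2500 ≈ 0.717200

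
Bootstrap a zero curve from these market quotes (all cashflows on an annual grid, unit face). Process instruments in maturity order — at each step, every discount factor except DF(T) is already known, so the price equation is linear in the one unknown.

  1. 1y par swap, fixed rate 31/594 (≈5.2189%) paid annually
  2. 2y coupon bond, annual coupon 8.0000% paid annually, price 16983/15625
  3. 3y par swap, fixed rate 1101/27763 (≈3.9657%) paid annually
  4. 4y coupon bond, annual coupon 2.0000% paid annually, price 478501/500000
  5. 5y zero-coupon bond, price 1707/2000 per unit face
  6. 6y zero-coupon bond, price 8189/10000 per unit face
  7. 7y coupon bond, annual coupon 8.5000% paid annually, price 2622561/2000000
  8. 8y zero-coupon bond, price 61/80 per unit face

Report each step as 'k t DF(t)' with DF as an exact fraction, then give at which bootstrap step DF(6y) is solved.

1 1 594/625
2 2 117/125
3 3 8899/10000
4 4 4419/5000
5 5 1707/2000
6 6 8189/10000
7 7 1977/2500
8 8 61/80
DF(6y) is solved at step 6

step 1 [1y] swap r/1=31/594: DF=(1 − 31/594·(0))/(1+31/594) = 594/625 ≈ 0.950400
step 2 [2y] bond c/1=2/25: DF=(16983/15625 − 2/25·(0.950400))/(1+2/25) = 117/125 ≈ 0.936000
step 3 [3y] swap r/1=1101/27763: DF=(1 − 1101/27763·(0.950400+0.936000))/(1+1101/27763) = 8899/10000 ≈ 0.889900
step 4 [4y] bond c/1=1/50: DF=(478501/500000 − 1/50·(0.950400+0.936000+0.889900))/(1+1/50) = 4419/5000 ≈ 0.883800
step 5 [5y] zero: DF = P = 1707/2000 ≈ 0.853500
step 6 [6y] zero: DF = P = 8189/10000 ≈ 0.818900
step 7 [7y] bond c/1=17/200: DF=(2622561/2000000 − 17/200·(0.950400+0.936000+0.889900+0.883800+0.853500+0.818900))/(1+17/200) = 1977/2500 ≈ 0.790800
step 8 [8y] zero: DF = P = 61/80 ≈ 0.762500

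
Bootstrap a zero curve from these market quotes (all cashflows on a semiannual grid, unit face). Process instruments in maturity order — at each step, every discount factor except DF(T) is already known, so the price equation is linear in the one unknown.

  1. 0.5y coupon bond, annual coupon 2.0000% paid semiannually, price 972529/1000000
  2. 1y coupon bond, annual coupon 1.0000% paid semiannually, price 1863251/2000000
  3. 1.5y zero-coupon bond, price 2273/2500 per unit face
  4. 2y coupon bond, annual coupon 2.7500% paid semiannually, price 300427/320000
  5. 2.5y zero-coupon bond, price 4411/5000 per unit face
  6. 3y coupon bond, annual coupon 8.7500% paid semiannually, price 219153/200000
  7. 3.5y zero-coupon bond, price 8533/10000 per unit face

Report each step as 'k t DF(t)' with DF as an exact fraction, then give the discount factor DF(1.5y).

step 1 [0.5y] bond c/2=1/100: DF=(972529/1000000 − 1/100·(0))/(1+1/100) = 9629/10000 ≈ 0.962900
step 2 [1y] bond c/2=1/200: DF=(1863251/2000000 − 1/200·(0.962900))/(1+1/200) = 4611/5000 ≈ 0.922200
step 3 [1.5y] zero: DF = P = 2273/2500 ≈ 0.909200
step 4 [2y] bond c/2=11/800: DF=(300427/320000 − 11/800·(0.962900+0.922200+0.909200))/(1+11/800) = 4441/5000 ≈ 0.888200
step 5 [2.5y] zero: DF = P = 4411/5000 ≈ 0.882200
step 6 [3y] bond c/2=7/160: DF=(219153/200000 − 7/160·(0.962900+0.922200+0.909200+0.888200+0.882200))/(1+7/160) = 1717/2000 ≈ 0.858500
step 7 [3.5y] zero: DF = P = 8533/10000 ≈ 0.853300

1 1/2 9629/10000
2 1 4611/5000
3 3/2 2273/2500
4 2 4441/5000
5 5/2 4411/5000
6 3 1717/2000
7 7/2 8533/10000
DF(1.5y) = 2273/2500 ≈ 0.909200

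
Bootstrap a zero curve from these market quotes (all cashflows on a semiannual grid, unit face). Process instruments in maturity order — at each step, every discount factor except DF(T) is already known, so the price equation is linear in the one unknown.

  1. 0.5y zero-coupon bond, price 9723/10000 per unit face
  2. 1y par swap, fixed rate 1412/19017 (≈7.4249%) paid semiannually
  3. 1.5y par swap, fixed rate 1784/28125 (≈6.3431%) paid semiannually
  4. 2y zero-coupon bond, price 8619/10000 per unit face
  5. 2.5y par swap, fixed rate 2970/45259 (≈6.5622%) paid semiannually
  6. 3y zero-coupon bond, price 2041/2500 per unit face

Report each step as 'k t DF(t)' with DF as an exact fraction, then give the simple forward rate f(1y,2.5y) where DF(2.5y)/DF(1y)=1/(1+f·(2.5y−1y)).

step 1 [0.5y] zero: DF = P = 9723/10000 ≈ 0.972300
step 2 [1y] swap r/2=706/19017: DF=(1 − 706/19017·(0.972300))/(1+706/19017) = 4647/5000 ≈ 0.929400
step 3 [1.5y] swap r/2=892/28125: DF=(1 − 892/28125·(0.972300+0.929400))/(1+892/28125) = 2277/2500 ≈ 0.910800
step 4 [2y] zero: DF = P = 8619/10000 ≈ 0.861900
step 5 [2.5y] swap r/2=1485/45259: DF=(1 − 1485/45259·(0.972300+0.929400+0.910800+0.861900))/(1+1485/45259) = 1703/2000 ≈ 0.851500
step 6 [3y] zero: DF = P = 2041/2500 ≈ 0.816400

1 1/2 9723/10000
2 1 4647/5000
3 3/2 2277/2500
4 2 8619/10000
5 5/2 1703/2000
6 3 2041/2500
f(1y,2.5y) = ((4647/5000)/(1703/2000) − 1)/(3/2) = 1558/25545 ≈ 6.0990%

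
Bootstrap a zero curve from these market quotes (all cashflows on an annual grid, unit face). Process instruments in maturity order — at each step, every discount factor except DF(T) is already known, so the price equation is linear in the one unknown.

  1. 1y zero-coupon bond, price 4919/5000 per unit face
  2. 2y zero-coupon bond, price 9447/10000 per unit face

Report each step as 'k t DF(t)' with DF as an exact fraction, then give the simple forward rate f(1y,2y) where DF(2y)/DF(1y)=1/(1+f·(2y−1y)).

step 1 [1y] zero: DF = P = 4919/5000 ≈ 0.983800
step 2 [2y] zero: DF = P = 9447/10000 ≈ 0.944700

1 1 4919/5000
2 2 9447/10000
f(1y,2y) = ((4919/5000)/(9447/10000) − 1)/(1) = 391/9447 ≈ 4.1389%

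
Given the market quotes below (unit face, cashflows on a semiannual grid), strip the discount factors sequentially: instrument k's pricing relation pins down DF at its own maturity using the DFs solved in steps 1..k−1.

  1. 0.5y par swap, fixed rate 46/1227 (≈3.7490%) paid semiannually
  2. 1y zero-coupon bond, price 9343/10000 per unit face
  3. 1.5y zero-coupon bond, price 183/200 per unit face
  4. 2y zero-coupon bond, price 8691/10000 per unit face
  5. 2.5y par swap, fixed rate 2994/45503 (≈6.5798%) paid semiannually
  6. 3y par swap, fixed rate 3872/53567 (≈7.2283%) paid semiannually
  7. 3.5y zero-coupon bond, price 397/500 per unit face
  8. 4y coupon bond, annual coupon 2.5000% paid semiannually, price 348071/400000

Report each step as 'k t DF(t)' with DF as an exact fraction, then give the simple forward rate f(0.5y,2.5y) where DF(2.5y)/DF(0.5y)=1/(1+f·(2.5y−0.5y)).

1 1/2 1227/1250
2 1 9343/10000
3 3/2 183/200
4 2 8691/10000
5 5/2 8503/10000
6 3 504/625
7 7/2 397/500
8 4 1567/2000
f(0.5y,2.5y) = ((1227/1250)/(8503/10000) − 1)/(2) = 1313/17006 ≈ 7.7208%

step 1 [0.5y] swap r/2=23/1227: DF=(1 − 23/1227·(0))/(1+23/1227) = 1227/1250 ≈ 0.981600
step 2 [1y] zero: DF = P = 9343/10000 ≈ 0.934300
step 3 [1.5y] zero: DF = P = 183/200 ≈ 0.915000
step 4 [2y] zero: DF = P = 8691/10000 ≈ 0.869100
step 5 [2.5y] swap r/2=1497/45503: DF=(1 − 1497/45503·(0.981600+0.934300+0.915000+0.869100))/(1+1497/45503) = 8503/10000 ≈ 0.850300
step 6 [3y] swap r/2=1936/53567: DF=(1 − 1936/53567·(0.981600+0.934300+0.915000+0.869100+0.850300))/(1+1936/53567) = 504/625 ≈ 0.806400
step 7 [3.5y] zero: DF = P = 397/500 ≈ 0.794000
step 8 [4y] bond c/2=1/80: DF=(348071/400000 − 1/80·(0.981600+0.934300+0.915000+0.869100+0.850300+0.806400+0.794000))/(1+1/80) = 1567/2000 ≈ 0.783500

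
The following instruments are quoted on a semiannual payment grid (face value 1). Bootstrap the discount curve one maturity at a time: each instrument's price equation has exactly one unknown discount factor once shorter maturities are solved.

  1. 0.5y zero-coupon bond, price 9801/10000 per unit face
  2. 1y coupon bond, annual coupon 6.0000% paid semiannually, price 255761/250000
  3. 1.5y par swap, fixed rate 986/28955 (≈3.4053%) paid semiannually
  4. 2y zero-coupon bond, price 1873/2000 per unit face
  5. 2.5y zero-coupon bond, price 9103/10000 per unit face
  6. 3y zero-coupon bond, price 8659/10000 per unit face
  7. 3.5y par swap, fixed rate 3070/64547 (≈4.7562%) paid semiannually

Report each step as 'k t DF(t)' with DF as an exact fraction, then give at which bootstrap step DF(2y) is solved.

1 1/2 9801/10000
2 1 9647/10000
3 3/2 9507/10000
4 2 1873/2000
5 5/2 9103/10000
6 3 8659/10000
7 7/2 1693/2000
DF(2y) is solved at step 4

step 1 [0.5y] zero: DF = P = 9801/10000 ≈ 0.980100
step 2 [1y] bond c/2=3/100: DF=(255761/250000 − 3/100·(0.980100))/(1+3/100) = 9647/10000 ≈ 0.964700
step 3 [1.5y] swap r/2=493/28955: DF=(1 − 493/28955·(0.980100+0.964700))/(1+493/28955) = 9507/10000 ≈ 0.950700
step 4 [2y] zero: DF = P = 1873/2000 ≈ 0.936500
step 5 [2.5y] zero: DF = P = 9103/10000 ≈ 0.910300
step 6 [3y] zero: DF = P = 8659/10000 ≈ 0.865900
step 7 [3.5y] swap r/2=1535/64547: DF=(1 − 1535/64547·(0.980100+0.964700+0.950700+0.936500+0.910300+0.865900))/(1+1535/64547) = 1693/2000 ≈ 0.846500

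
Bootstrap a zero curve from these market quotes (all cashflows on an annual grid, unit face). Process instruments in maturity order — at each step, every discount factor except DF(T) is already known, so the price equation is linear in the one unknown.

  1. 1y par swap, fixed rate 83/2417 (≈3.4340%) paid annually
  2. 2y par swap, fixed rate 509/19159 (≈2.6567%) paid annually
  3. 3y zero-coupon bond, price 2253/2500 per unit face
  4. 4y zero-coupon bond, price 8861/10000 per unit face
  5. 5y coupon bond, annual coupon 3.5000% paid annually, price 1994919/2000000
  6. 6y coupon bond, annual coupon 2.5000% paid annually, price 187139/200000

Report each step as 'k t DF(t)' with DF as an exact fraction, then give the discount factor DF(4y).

1 1 2417/2500
2 2 9491/10000
3 3 2253/2500
4 4 8861/10000
5 5 1677/2000
6 6 8021/10000
DF(4y) = 8861/10000 ≈ 0.886100

step 1 [1y] swap r/1=83/2417: DF=(1 − 83/2417·(0))/(1+83/2417) = 2417/2500 ≈ 0.966800
step 2 [2y] swap r/1=509/19159: DF=(1 − 509/19159·(0.966800))/(1+509/19159) = 9491/10000 ≈ 0.949100
step 3 [3y] zero: DF = P = 2253/2500 ≈ 0.901200
step 4 [4y] zero: DF = P = 8861/10000 ≈ 0.886100
step 5 [5y] bond c/1=7/200: DF=(1994919/2000000 − 7/200·(0.966800+0.949100+0.901200+0.886100))/(1+7/200) = 1677/2000 ≈ 0.838500
step 6 [6y] bond c/1=1/40: DF=(187139/200000 − 1/40·(0.966800+0.949100+0.901200+0.886100+0.838500))/(1+1/40) = 8021/10000 ≈ 0.802100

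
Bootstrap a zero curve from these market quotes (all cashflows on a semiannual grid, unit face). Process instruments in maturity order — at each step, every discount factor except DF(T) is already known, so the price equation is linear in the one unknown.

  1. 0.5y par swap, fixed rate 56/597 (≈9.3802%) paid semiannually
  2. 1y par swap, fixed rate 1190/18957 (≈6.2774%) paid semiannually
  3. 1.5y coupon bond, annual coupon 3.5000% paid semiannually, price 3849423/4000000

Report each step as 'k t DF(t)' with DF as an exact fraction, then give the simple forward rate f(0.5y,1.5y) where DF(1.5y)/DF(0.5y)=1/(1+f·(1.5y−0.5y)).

1 1/2 597/625
2 1 1881/2000
3 3/2 2283/2500
f(0.5y,1.5y) = ((597/625)/(2283/2500) − 1)/(1) = 35/761 ≈ 4.5992%

step 1 [0.5y] swap r/2=28/597: DF=(1 − 28/597·(0))/(1+28/597) = 597/625 ≈ 0.955200
step 2 [1y] swap r/2=595/18957: DF=(1 − 595/18957·(0.955200))/(1+595/18957) = 1881/2000 ≈ 0.940500
step 3 [1.5y] bond c/2=7/400: DF=(3849423/4000000 − 7/400·(0.955200+0.940500))/(1+7/400) = 2283/2500 ≈ 0.913200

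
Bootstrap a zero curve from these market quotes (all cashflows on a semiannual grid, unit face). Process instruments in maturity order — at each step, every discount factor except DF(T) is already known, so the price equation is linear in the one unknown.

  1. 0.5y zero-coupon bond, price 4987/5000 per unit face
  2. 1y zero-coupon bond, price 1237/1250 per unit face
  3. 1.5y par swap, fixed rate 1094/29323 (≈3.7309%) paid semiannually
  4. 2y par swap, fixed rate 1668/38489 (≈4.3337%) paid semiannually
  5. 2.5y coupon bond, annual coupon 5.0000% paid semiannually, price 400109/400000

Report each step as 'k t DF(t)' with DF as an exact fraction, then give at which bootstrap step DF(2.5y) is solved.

1 1/2 4987/5000
2 1 1237/1250
3 3/2 9453/10000
4 2 4583/5000
5 5/2 441/500
DF(2.5y) is solved at step 5

step 1 [0.5y] zero: DF = P = 4987/5000 ≈ 0.997400
step 2 [1y] zero: DF = P = 1237/1250 ≈ 0.989600
step 3 [1.5y] swap r/2=547/29323: DF=(1 − 547/29323·(0.997400+0.989600))/(1+547/29323) = 9453/10000 ≈ 0.945300
step 4 [2y] swap r/2=834/38489: DF=(1 − 834/38489·(0.997400+0.989600+0.945300))/(1+834/38489) = 4583/5000 ≈ 0.916600
step 5 [2.5y] bond c/2=1/40: DF=(400109/400000 − 1/40·(0.997400+0.989600+0.945300+0.916600))/(1+1/40) = 441/500 ≈ 0.882000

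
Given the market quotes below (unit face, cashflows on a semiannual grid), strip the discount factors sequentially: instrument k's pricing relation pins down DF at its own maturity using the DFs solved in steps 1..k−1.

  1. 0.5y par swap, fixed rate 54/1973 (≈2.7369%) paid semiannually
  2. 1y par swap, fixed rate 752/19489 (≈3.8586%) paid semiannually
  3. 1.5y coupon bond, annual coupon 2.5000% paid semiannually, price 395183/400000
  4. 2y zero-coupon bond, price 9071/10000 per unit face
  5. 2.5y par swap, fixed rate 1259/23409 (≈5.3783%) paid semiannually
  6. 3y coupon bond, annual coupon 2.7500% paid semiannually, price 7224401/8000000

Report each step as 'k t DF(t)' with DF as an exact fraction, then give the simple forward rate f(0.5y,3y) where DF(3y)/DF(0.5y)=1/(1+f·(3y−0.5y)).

step 1 [0.5y] swap r/2=27/1973: DF=(1 − 27/1973·(0))/(1+27/1973) = 1973/2000 ≈ 0.986500
step 2 [1y] swap r/2=376/19489: DF=(1 − 376/19489·(0.986500))/(1+376/19489) = 1203/1250 ≈ 0.962400
step 3 [1.5y] bond c/2=1/80: DF=(395183/400000 − 1/80·(0.986500+0.962400))/(1+1/80) = 9517/10000 ≈ 0.951700
step 4 [2y] zero: DF = P = 9071/10000 ≈ 0.907100
step 5 [2.5y] swap r/2=1259/46818: DF=(1 − 1259/46818·(0.986500+0.962400+0.951700+0.907100))/(1+1259/46818) = 8741/10000 ≈ 0.874100
step 6 [3y] bond c/2=11/800: DF=(7224401/8000000 − 11/800·(0.986500+0.962400+0.951700+0.907100+0.874100))/(1+11/800) = 8273/10000 ≈ 0.827300

1 1/2 1973/2000
2 1 1203/1250
3 3/2 9517/10000
4 2 9071/10000
5 5/2 8741/10000
6 3 8273/10000
f(0.5y,3y) = ((1973/2000)/(8273/10000) − 1)/(5/2) = 3184/41365 ≈ 7.6973%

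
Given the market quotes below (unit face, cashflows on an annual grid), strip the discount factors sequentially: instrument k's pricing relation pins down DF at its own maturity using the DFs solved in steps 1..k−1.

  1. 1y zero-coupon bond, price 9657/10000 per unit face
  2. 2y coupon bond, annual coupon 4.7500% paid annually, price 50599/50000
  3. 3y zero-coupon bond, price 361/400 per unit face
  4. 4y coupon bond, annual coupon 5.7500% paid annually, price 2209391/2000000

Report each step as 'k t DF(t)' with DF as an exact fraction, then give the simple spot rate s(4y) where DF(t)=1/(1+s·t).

1 1 9657/10000
2 2 9223/10000
3 3 361/400
4 4 8929/10000
s(4y) = (1/(8929/10000) − 1)/(4) = 1071/35716 ≈ 2.9987%

step 1 [1y] zero: DF = P = 9657/10000 ≈ 0.965700
step 2 [2y] bond c/1=19/400: DF=(50599/50000 − 19/400·(0.965700))/(1+19/400) = 9223/10000 ≈ 0.922300
step 3 [3y] zero: DF = P = 361/400 ≈ 0.902500
step 4 [4y] bond c/1=23/400: DF=(2209391/2000000 − 23/400·(0.965700+0.922300+0.902500))/(1+23/400) = 8929/10000 ≈ 0.892900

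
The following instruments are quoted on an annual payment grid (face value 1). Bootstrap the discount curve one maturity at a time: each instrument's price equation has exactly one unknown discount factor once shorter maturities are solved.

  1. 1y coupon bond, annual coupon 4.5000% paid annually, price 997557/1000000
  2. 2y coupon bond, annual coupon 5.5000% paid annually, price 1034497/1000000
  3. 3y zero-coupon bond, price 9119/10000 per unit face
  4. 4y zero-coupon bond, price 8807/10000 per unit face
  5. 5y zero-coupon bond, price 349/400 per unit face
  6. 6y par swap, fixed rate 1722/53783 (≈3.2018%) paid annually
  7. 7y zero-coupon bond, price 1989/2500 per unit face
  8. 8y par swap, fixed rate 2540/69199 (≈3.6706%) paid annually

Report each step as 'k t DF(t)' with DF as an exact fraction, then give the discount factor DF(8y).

1 1 4773/5000
2 2 2327/2500
3 3 9119/10000
4 4 8807/10000
5 5 349/400
6 6 4139/5000
7 7 1989/2500
8 8 373/500
DF(8y) = 373/500 ≈ 0.746000

step 1 [1y] bond c/1=9/200: DF=(997557/1000000 − 9/200·(0))/(1+9/200) = 4773/5000 ≈ 0.954600
step 2 [2y] bond c/1=11/200: DF=(1034497/1000000 − 11/200·(0.954600))/(1+11/200) = 2327/2500 ≈ 0.930800
step 3 [3y] zero: DF = P = 9119/10000 ≈ 0.911900
step 4 [4y] zero: DF = P = 8807/10000 ≈ 0.880700
step 5 [5y] zero: DF = P = 349/400 ≈ 0.872500
step 6 [6y] swap r/1=1722/53783: DF=(1 − 1722/53783·(0.954600+0.930800+0.911900+0.880700+0.872500))/(1+1722/53783) = 4139/5000 ≈ 0.827800
step 7 [7y] zero: DF = P = 1989/2500 ≈ 0.795600
step 8 [8y] swap r/1=2540/69199: DF=(1 − 2540/69199·(0.954600+0.930800+0.911900+0.880700+0.872500+0.827800+0.795600))/(1+2540/69199) = 373/500 ≈ 0.746000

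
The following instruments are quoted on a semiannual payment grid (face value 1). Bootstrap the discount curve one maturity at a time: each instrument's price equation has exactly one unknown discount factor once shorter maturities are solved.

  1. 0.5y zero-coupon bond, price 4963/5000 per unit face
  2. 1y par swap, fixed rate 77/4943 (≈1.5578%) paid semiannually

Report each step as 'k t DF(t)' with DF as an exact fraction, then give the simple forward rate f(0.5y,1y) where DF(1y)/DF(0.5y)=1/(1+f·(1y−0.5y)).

1 1/2 4963/5000
2 1 4923/5000
f(0.5y,1y) = ((4963/5000)/(4923/5000) − 1)/(1/2) = 80/4923 ≈ 1.6250%

step 1 [0.5y] zero: DF = P = 4963/5000 ≈ 0.992600
step 2 [1y] swap r/2=77/9886: DF=(1 − 77/9886·(0.992600))/(1+77/9886) = 4923/5000 ≈ 0.984600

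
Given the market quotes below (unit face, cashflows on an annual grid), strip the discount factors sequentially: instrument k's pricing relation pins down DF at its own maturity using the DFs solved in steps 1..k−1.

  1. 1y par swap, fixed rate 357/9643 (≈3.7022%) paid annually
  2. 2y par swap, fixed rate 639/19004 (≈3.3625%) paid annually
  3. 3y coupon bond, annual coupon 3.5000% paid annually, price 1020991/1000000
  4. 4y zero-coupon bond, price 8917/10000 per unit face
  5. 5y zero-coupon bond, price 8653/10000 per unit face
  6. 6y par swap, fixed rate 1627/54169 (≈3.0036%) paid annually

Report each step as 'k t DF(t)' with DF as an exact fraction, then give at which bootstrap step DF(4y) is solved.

1 1 9643/10000
2 2 9361/10000
3 3 4611/5000
4 4 8917/10000
5 5 8653/10000
6 6 8373/10000
DF(4y) is solved at step 4

step 1 [1y] swap r/1=357/9643: DF=(1 − 357/9643·(0))/(1+357/9643) = 9643/10000 ≈ 0.964300
step 2 [2y] swap r/1=639/19004: DF=(1 − 639/19004·(0.964300))/(1+639/19004) = 9361/10000 ≈ 0.936100
step 3 [3y] bond c/1=7/200: DF=(1020991/1000000 − 7/200·(0.964300+0.936100))/(1+7/200) = 4611/5000 ≈ 0.922200
step 4 [4y] zero: DF = P = 8917/10000 ≈ 0.891700
step 5 [5y] zero: DF = P = 8653/10000 ≈ 0.865300
step 6 [6y] swap r/1=1627/54169: DF=(1 − 1627/54169·(0.964300+0.936100+0.922200+0.891700+0.865300))/(1+1627/54169) = 8373/10000 ≈ 0.837300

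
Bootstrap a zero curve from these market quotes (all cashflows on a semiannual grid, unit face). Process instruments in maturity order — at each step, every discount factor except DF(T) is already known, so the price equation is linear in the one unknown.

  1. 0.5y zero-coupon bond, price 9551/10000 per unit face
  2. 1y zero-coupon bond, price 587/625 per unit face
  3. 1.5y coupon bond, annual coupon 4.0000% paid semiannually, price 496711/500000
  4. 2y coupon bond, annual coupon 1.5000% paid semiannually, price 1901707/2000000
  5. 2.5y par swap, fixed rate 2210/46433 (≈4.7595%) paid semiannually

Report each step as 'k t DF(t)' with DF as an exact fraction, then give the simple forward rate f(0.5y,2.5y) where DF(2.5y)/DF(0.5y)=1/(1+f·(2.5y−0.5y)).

1 1/2 9551/10000
2 1 587/625
3 3/2 1171/1250
4 2 9227/10000
5 5/2 1779/2000
f(0.5y,2.5y) = ((9551/10000)/(1779/2000) − 1)/(2) = 328/8895 ≈ 3.6875%

step 1 [0.5y] zero: DF = P = 9551/10000 ≈ 0.955100
step 2 [1y] zero: DF = P = 587/625 ≈ 0.939200
step 3 [1.5y] bond c/2=1/50: DF=(496711/500000 − 1/50·(0.955100+0.939200))/(1+1/50) = 1171/1250 ≈ 0.936800
step 4 [2y] bond c/2=3/400: DF=(1901707/2000000 − 3/400·(0.955100+0.939200+0.936800))/(1+3/400) = 9227/10000 ≈ 0.922700
step 5 [2.5y] swap r/2=1105/46433: DF=(1 − 1105/46433·(0.955100+0.939200+0.936800+0.922700))/(1+1105/46433) = 1779/2000 ≈ 0.889500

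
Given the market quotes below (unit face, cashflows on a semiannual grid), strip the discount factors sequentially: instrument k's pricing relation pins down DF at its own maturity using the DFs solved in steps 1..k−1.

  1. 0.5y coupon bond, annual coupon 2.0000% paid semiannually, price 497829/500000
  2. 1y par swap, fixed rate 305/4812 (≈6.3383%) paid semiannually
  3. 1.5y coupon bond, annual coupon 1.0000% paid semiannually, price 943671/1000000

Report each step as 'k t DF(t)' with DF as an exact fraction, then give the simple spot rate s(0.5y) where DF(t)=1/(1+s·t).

step 1 [0.5y] bond c/2=1/100: DF=(497829/500000 − 1/100·(0))/(1+1/100) = 4929/5000 ≈ 0.985800
step 2 [1y] swap r/2=305/9624: DF=(1 − 305/9624·(0.985800))/(1+305/9624) = 939/1000 ≈ 0.939000
step 3 [1.5y] bond c/2=1/200: DF=(943671/1000000 − 1/200·(0.985800+0.939000))/(1+1/200) = 4647/5000 ≈ 0.929400

1 1/2 4929/5000
2 1 939/1000
3 3/2 4647/5000
s(0.5y) = (1/(4929/5000) − 1)/(1/2) = 142/4929 ≈ 2.8809%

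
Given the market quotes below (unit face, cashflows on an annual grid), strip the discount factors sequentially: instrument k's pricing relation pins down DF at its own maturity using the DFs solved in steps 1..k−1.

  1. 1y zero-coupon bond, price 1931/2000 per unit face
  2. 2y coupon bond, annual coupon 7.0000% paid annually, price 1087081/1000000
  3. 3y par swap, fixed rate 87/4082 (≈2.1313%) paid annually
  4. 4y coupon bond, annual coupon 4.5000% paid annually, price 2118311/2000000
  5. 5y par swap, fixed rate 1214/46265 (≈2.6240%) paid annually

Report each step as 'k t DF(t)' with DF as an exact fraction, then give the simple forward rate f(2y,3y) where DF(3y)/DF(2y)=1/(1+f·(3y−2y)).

step 1 [1y] zero: DF = P = 1931/2000 ≈ 0.965500
step 2 [2y] bond c/1=7/100: DF=(1087081/1000000 − 7/100·(0.965500))/(1+7/100) = 1191/1250 ≈ 0.952800
step 3 [3y] swap r/1=87/4082: DF=(1 − 87/4082·(0.965500+0.952800))/(1+87/4082) = 9391/10000 ≈ 0.939100
step 4 [4y] bond c/1=9/200: DF=(2118311/2000000 − 9/200·(0.965500+0.952800+0.939100))/(1+9/200) = 1781/2000 ≈ 0.890500
step 5 [5y] swap r/1=1214/46265: DF=(1 − 1214/46265·(0.965500+0.952800+0.939100+0.890500))/(1+1214/46265) = 4393/5000 ≈ 0.878600

1 1 1931/2000
2 2 1191/1250
3 3 9391/10000
4 4 1781/2000
5 5 4393/5000
f(2y,3y) = ((1191/1250)/(9391/10000) − 1)/(1) = 137/9391 ≈ 1.4588%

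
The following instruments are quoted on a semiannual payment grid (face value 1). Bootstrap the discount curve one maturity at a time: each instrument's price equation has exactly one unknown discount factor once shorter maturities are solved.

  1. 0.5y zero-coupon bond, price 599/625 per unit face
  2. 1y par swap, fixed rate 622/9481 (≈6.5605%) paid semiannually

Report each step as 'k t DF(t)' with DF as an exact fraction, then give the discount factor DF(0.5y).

1 1/2 599/625
2 1 4689/5000
DF(0.5y) = 599/625 ≈ 0.958400

step 1 [0.5y] zero: DF = P = 599/625 ≈ 0.958400
step 2 [1y] swap r/2=311/9481: DF=(1 − 311/9481·(0.958400))/(1+311/9481) = 4689/5000 ≈ 0.937800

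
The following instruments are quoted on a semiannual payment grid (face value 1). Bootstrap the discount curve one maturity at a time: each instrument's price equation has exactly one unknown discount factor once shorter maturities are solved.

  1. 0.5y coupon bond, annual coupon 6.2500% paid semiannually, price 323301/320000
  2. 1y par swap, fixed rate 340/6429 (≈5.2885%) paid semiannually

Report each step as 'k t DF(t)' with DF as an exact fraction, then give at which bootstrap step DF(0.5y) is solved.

step 1 [0.5y] bond c/2=1/32: DF=(323301/320000 − 1/32·(0))/(1+1/32) = 9797/10000 ≈ 0.979700
step 2 [1y] swap r/2=170/6429: DF=(1 − 170/6429·(0.979700))/(1+170/6429) = 949/1000 ≈ 0.949000

1 1/2 9797/10000
2 1 949/1000
DF(0.5y) is solved at step 1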